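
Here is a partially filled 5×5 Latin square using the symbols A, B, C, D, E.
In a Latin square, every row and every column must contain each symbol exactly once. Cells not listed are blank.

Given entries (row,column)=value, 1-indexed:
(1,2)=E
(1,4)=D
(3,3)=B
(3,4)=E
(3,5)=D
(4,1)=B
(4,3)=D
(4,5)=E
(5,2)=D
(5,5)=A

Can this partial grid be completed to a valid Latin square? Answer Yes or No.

Yes

No row or column among the givens repeats a symbol, and propagating forced cells runs into no contradiction.
One valid completion exists (for instance, C E A D B / D B E A C / A C B E D / B A D C E / E D C B A).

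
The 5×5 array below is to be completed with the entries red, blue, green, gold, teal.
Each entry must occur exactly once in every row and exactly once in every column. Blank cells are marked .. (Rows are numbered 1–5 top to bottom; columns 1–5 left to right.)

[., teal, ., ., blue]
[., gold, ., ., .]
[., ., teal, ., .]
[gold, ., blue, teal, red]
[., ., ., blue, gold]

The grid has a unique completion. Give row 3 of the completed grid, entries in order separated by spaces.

Row 3, column 5: row 3 has {teal} and column 5 has {red, blue, gold}, leaving only green.
Row 2, column 5: row 2 has {gold} and column 5 has {red, blue, green, gold}, leaving only teal.
Row 4, column 2: row 4 has {red, blue, gold, teal} and column 2 has {gold, teal}, leaving only green.
Row 5, column 2: row 5 has {blue, gold} and column 2 has {green, gold, teal}, leaving only red.
Row 3, column 2: row 3 has {green, teal} and column 2 has {red, green, gold, teal}, leaving only blue.
Row 3, column 1: row 3 has {blue, green, teal} and column 1 has {gold}, leaving only red.
Row 3, column 4: row 3 has {red, blue, green, teal} and column 4 has {blue, teal}, leaving only gold.
So row 3 reads: red blue teal gold green.

red blue teal gold green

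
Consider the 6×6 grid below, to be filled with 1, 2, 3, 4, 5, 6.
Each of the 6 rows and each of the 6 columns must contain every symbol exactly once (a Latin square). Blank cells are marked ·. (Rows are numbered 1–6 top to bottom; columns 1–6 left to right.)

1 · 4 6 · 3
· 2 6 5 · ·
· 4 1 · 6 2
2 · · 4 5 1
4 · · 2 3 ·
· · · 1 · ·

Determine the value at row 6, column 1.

Row 1, column 2: row 1 has {1, 3, 4, 6} and column 2 has {2, 4}, leaving only 5.
Row 1, column 5: row 1 has {1, 3, 4, 5, 6} and column 5 has {3, 5, 6}, leaving only 2.
Row 2, column 1: row 2 has {2, 5, 6} and column 1 has {1, 2, 4}, leaving only 3.
Row 2, column 6: row 2 has {2, 3, 5, 6} and column 6 has {1, 2, 3}, leaving only 4.
Row 2, column 5: row 2 has {2, 3, 4, 5, 6} and column 5 has {2, 3, 5, 6}, leaving only 1.
Row 3, column 1: row 3 has {1, 2, 4, 6} and column 1 has {1, 2, 3, 4}, leaving only 5.
Row 6 already has {1} and column 1 already has {1, 2, 3, 4, 5}, so row 6, column 1 must be 6.

6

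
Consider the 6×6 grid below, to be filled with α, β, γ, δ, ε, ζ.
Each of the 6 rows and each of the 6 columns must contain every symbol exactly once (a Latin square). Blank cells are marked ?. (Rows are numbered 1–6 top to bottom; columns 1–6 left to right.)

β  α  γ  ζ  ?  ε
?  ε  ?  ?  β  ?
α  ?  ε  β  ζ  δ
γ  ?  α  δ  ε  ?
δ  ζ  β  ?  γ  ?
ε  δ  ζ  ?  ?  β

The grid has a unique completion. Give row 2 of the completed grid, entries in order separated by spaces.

ζ ε δ α β γ

Row 2, column 1: row 2 has {β, ε} and column 1 has {α, β, γ, δ, ε}, leaving only ζ.
Row 2, column 3: row 2 has {β, ε, ζ} and column 3 has {α, β, γ, ε, ζ}, leaving only δ.
Row 1, column 5: row 1 has {α, β, γ, ε, ζ} and column 5 has {β, γ, ε, ζ}, leaving only δ.
Row 3, column 2: row 3 has {α, β, δ, ε, ζ} and column 2 has {α, δ, ε, ζ}, leaving only γ.
Row 4, column 2: row 4 has {α, γ, δ, ε} and column 2 has {α, γ, δ, ε, ζ}, leaving only β.
Row 4, column 6: row 4 has {α, β, γ, δ, ε} and column 6 has {β, δ, ε}, leaving only ζ.
Row 5, column 6: row 5 has {β, γ, δ, ζ} and column 6 has {β, δ, ε, ζ}, leaving only α.
Row 2, column 6: row 2 has {β, δ, ε, ζ} and column 6 has {α, β, δ, ε, ζ}, leaving only γ.
Row 2, column 4: row 2 has {β, γ, δ, ε, ζ} and column 4 has {β, δ, ζ}, leaving only α.
So row 2 reads: ζ ε δ α β γ.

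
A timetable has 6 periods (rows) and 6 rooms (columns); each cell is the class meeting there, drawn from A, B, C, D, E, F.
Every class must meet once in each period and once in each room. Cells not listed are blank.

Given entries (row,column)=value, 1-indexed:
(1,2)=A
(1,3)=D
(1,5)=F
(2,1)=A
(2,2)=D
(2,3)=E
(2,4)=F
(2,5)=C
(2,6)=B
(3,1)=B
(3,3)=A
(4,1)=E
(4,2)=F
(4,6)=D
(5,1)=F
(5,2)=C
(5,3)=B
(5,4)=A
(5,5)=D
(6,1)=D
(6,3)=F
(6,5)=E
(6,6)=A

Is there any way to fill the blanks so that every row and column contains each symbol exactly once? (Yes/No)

No

Period 3, room 5: period 3 together with room 5 already contain {A, B, C, D, E, F} — every symbol — so nothing can go there. The grid has no valid completion.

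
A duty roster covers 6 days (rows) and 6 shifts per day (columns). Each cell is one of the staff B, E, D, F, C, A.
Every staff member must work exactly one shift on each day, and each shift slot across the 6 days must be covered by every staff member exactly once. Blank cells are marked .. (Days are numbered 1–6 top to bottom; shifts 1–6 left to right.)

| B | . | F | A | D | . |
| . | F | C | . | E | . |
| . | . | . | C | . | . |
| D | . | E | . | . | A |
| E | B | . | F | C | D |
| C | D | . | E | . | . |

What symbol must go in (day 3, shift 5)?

Day 2, shift 1: day 2 has {E, F, C} and shift 1 has {B, E, D, C}, leaving only A.
Day 2, shift 6: day 2 has {E, F, C, A} and shift 6 has {D, A}, leaving only B.
Day 2, shift 4: day 2 has {B, E, F, C, A} and shift 4 has {E, F, C, A}, leaving only D.
Day 3, shift 1: day 3 has {C} and shift 1 has {B, E, D, C, A}, leaving only F.
Day 3, shift 6: day 3 has {F, C} and shift 6 has {B, D, A}, leaving only E.
Day 1, shift 6: day 1 has {B, D, F, A} and shift 6 has {B, E, D, A}, leaving only C.
Day 1, shift 2: day 1 has {B, D, F, C, A} and shift 2 has {B, D, F}, leaving only E.
Day 3, shift 2: day 3 has {E, F, C} and shift 2 has {B, E, D, F}, leaving only A.
Day 3 already has {E, F, C, A} and shift 5 already has {E, D, C}, so day 3, shift 5 must be B.

B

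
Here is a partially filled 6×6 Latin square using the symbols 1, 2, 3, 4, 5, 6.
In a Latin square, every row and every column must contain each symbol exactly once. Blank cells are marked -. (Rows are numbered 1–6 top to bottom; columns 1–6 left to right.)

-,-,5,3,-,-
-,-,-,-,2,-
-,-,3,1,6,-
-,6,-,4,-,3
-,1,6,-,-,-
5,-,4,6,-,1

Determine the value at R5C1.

Row 2, column 3: row 2 has {2} and column 3 has {3, 4, 5, 6}, leaving only 1.
Row 2, column 4: row 2 has {1, 2} and column 4 has {1, 3, 4, 6}, leaving only 5.
Row 4, column 3: row 4 has {3, 4, 6} and column 3 has {1, 3, 4, 5, 6}, leaving only 2.
Row 4, column 1: row 4 has {2, 3, 4, 6} and column 1 has {5}, leaving only 1.
Row 4, column 5: row 4 has {1, 2, 3, 4, 6} and column 5 has {2, 6}, leaving only 5.
Row 5, column 4: row 5 has {1, 6} and column 4 has {1, 3, 4, 5, 6}, leaving only 2.
Row 6, column 5: row 6 has {1, 4, 5, 6} and column 5 has {2, 5, 6}, leaving only 3.
Row 5, column 5: row 5 has {1, 2, 6} and column 5 has {2, 3, 5, 6}, leaving only 4.
Row 5 already has {1, 2, 4, 6} and column 1 already has {1, 5}, so row 5, column 1 must be 3.

3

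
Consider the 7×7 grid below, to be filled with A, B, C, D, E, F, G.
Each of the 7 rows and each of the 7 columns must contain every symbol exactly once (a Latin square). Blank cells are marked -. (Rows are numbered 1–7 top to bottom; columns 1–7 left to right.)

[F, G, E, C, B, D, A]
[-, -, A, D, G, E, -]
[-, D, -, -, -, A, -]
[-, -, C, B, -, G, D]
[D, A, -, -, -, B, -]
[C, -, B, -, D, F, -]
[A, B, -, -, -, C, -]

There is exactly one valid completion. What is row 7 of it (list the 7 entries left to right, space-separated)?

Row 2, column 1: row 2 has {A, D, E, G} and column 1 has {A, C, D, F}, leaving only B.
Row 4, column 1: row 4 has {B, C, D, G} and column 1 has {A, B, C, D, F}, leaving only E.
Row 3, column 1: row 3 has {A, D} and column 1 has {A, B, C, D, E, F}, leaving only G.
Row 3, column 3: row 3 has {A, D, G} and column 3 has {A, B, C, E}, leaving only F.
Row 3, column 4: row 3 has {A, D, F, G} and column 4 has {B, C, D}, leaving only E.
Row 3, column 5: row 3 has {A, D, E, F, G} and column 5 has {B, D, G}, leaving only C.
Row 3, column 7: row 3 has {A, C, D, E, F, G} and column 7 has {A, D}, leaving only B.
Row 4, column 2: row 4 has {B, C, D, E, G} and column 2 has {A, B, D, G}, leaving only F.
Row 2, column 2: row 2 has {A, B, D, E, G} and column 2 has {A, B, D, F, G}, leaving only C.
Row 2, column 7: row 2 has {A, B, C, D, E, G} and column 7 has {A, B, D}, leaving only F.
Row 4, column 5: row 4 has {B, C, D, E, F, G} and column 5 has {B, C, D, G}, leaving only A.
Row 5, column 3: row 5 has {A, B, D} and column 3 has {A, B, C, E, F}, leaving only G.
Row 7, column 3: row 7 has {A, B, C} and column 3 has {A, B, C, E, F, G}, leaving only D.
Row 5, column 4: row 5 has {A, B, D, G} and column 4 has {B, C, D, E}, leaving only F.
Row 7, column 4: row 7 has {A, B, C, D} and column 4 has {B, C, D, E, F}, leaving only G.
Row 7, column 7: row 7 has {A, B, C, D, G} and column 7 has {A, B, D, F}, leaving only E.
Row 7, column 5: row 7 has {A, B, C, D, E, G} and column 5 has {A, B, C, D, G}, leaving only F.
So row 7 reads: A B D G F C E.

A B D G F C E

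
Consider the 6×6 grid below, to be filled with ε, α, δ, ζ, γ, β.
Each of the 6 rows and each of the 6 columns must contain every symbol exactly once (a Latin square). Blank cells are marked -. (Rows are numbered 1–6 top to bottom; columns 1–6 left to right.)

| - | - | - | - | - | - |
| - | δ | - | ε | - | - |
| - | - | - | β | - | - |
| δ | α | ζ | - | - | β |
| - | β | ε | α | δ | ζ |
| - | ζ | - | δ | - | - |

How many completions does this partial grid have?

30

Row 1, column 1: eliminating its row and column leaves {ε, α, ζ, γ, β}.
Row 1, column 2: eliminating its row and column leaves {ε, γ}.
Row 1, column 3: eliminating its row and column leaves {α, δ, γ, β}.
Row 1, column 4: eliminating its row and column leaves {ζ, γ}.
Row 1, column 5: eliminating its row and column leaves {ε, α, ζ, γ, β}.
Row 1, column 6: eliminating its row and column leaves {ε, α, δ, γ}.
Row 2, column 1: eliminating its row and column leaves {α, ζ, γ, β}.
Row 2, column 3: eliminating its row and column leaves {α, γ, β}.
Row 2, column 5: eliminating its row and column leaves {α, ζ, γ, β}.
Row 2, column 6: eliminating its row and column leaves {α, γ}.
Row 3, column 1: eliminating its row and column leaves {ε, α, ζ, γ}.
Row 3, column 2: eliminating its row and column leaves {ε, γ}.
Row 3, column 3: eliminating its row and column leaves {α, δ, γ}.
Row 3, column 5: eliminating its row and column leaves {ε, α, ζ, γ}.
Row 3, column 6: eliminating its row and column leaves {ε, α, δ, γ}.
Row 4, column 4: eliminating its row and column leaves {γ}.
Row 4, column 5: eliminating its row and column leaves {ε, γ}.
Row 5, column 1: eliminating its row and column leaves {γ}.
Row 6, column 1: eliminating its row and column leaves {ε, α, γ, β}.
Row 6, column 3: eliminating its row and column leaves {α, γ, β}.
Row 6, column 5: eliminating its row and column leaves {ε, α, γ, β}.
Row 6, column 6: eliminating its row and column leaves {ε, α, γ}.
Enumerating the assignments across these blanks that avoid any row or column repeat gives 30 completions.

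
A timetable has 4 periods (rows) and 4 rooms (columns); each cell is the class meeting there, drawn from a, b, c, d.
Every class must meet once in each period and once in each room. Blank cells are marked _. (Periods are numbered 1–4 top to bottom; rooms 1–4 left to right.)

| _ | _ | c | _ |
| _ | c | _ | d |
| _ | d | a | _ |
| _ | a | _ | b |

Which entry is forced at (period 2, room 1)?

Period 1, room 2: period 1 has {c} and room 2 has {a, c, d}, leaving only b.
Period 1, room 4: period 1 has {b, c} and room 4 has {b, d}, leaving only a.
Period 1, room 1: period 1 has {a, b, c} and room 1 has {}, leaving only d.
Period 2, room 3: period 2 has {c, d} and room 3 has {a, c}, leaving only b.
Period 2 already has {b, c, d} and room 1 already has {d}, so period 2, room 1 must be a.

a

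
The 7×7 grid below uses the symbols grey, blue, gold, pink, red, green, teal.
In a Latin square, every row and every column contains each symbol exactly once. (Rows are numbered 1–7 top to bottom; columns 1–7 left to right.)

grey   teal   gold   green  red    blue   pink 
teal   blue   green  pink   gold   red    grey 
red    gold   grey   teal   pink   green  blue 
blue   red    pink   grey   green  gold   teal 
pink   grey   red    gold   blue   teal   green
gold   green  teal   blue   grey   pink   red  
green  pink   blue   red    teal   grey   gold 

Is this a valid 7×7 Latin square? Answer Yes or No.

Yes

Each row is a permutation of the 7 symbols, and so is each column.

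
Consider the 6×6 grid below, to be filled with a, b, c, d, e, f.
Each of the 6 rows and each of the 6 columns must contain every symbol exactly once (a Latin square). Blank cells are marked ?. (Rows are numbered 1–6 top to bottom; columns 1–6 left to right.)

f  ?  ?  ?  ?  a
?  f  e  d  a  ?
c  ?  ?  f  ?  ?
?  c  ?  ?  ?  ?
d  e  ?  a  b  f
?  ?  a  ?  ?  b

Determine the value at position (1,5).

c

Row 2, column 1: row 2 has {a, d, e, f} and column 1 has {c, d, f}, leaving only b.
Row 2, column 6: row 2 has {a, b, d, e, f} and column 6 has {a, b, f}, leaving only c.
Row 5, column 3: row 5 has {a, b, d, e, f} and column 3 has {a, e}, leaving only c.
Row 6, column 1: row 6 has {a, b} and column 1 has {b, c, d, f}, leaving only e.
Row 4, column 1: row 4 has {c} and column 1 has {b, c, d, e, f}, leaving only a.
Row 6, column 2: row 6 has {a, b, e} and column 2 has {c, e, f}, leaving only d.
Row 1, column 2: row 1 has {a, f} and column 2 has {c, d, e, f}, leaving only b.
Row 1, column 3: row 1 has {a, b, f} and column 3 has {a, c, e}, leaving only d.
Row 3, column 2: row 3 has {c, f} and column 2 has {b, c, d, e, f}, leaving only a.
Row 3, column 3: row 3 has {a, c, f} and column 3 has {a, c, d, e}, leaving only b.
Row 4, column 3: row 4 has {a, c} and column 3 has {a, b, c, d, e}, leaving only f.
Row 6, column 4: row 6 has {a, b, d, e} and column 4 has {a, d, f}, leaving only c.
Row 1, column 4: row 1 has {a, b, d, f} and column 4 has {a, c, d, f}, leaving only e.
Row 1 already has {a, b, d, e, f} and column 5 already has {a, b}, so row 1, column 5 must be c.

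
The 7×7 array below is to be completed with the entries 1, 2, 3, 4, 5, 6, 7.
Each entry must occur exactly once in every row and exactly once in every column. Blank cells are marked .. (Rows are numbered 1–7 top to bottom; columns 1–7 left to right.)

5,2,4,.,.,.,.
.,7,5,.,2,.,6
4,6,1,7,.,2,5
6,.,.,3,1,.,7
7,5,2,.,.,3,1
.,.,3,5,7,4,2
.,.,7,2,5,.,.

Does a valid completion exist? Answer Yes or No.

No

Row 4, column 3: row 4 together with column 3 already contain {1, 2, 3, 4, 5, 6, 7} — every symbol — so nothing can go there. The grid has no valid completion.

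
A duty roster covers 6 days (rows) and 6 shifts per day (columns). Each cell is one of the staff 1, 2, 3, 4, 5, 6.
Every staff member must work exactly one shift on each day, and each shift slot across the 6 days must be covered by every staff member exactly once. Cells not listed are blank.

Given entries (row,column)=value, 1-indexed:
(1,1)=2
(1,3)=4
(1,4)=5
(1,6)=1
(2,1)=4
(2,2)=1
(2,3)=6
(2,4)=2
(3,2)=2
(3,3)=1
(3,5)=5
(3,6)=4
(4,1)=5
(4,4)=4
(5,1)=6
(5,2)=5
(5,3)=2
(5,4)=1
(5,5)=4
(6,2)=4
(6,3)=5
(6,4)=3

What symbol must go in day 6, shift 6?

Day 2, shift 5: day 2 has {1, 2, 4, 6} and shift 5 has {4, 5}, leaving only 3.
Day 1, shift 5: day 1 has {1, 2, 4, 5} and shift 5 has {3, 4, 5}, leaving only 6.
Day 1, shift 2: day 1 has {1, 2, 4, 5, 6} and shift 2 has {1, 2, 4, 5}, leaving only 3.
Day 2, shift 6: day 2 has {1, 2, 3, 4, 6} and shift 6 has {1, 4}, leaving only 5.
Day 3, shift 1: day 3 has {1, 2, 4, 5} and shift 1 has {2, 4, 5, 6}, leaving only 3.
Day 3, shift 4: day 3 has {1, 2, 3, 4, 5} and shift 4 has {1, 2, 3, 4, 5}, leaving only 6.
Day 4, shift 2: day 4 has {4, 5} and shift 2 has {1, 2, 3, 4, 5}, leaving only 6.
Day 4, shift 3: day 4 has {4, 5, 6} and shift 3 has {1, 2, 4, 5, 6}, leaving only 3.
Day 4, shift 6: day 4 has {3, 4, 5, 6} and shift 6 has {1, 4, 5}, leaving only 2.
Day 6 already has {3, 4, 5} and shift 6 already has {1, 2, 4, 5}, so day 6, shift 6 must be 6.

6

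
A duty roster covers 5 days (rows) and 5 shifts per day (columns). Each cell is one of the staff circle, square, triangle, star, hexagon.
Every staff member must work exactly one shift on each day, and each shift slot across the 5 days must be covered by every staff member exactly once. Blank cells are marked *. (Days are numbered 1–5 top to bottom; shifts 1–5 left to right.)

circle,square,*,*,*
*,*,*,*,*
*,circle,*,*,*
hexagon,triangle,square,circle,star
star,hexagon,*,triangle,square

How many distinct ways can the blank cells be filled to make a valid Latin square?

Day 1, shift 3: eliminating its day and shift leaves {triangle, star, hexagon}.
Day 1, shift 4: eliminating its day and shift leaves {star, hexagon}.
Day 1, shift 5: eliminating its day and shift leaves {triangle, hexagon}.
Day 2, shift 1: eliminating its day and shift leaves {square, triangle}.
Day 2, shift 2: eliminating its day and shift leaves {star}.
Day 2, shift 3: eliminating its day and shift leaves {circle, triangle, star, hexagon}.
Day 2, shift 4: eliminating its day and shift leaves {square, star, hexagon}.
Day 2, shift 5: eliminating its day and shift leaves {circle, triangle, hexagon}.
Day 3, shift 1: eliminating its day and shift leaves {square, triangle}.
Day 3, shift 3: eliminating its day and shift leaves {triangle, star, hexagon}.
Day 3, shift 4: eliminating its day and shift leaves {square, star, hexagon}.
Day 3, shift 5: eliminating its day and shift leaves {triangle, hexagon}.
Day 5, shift 3: eliminating its day and shift leaves {circle}.
Enumerating the assignments across these blanks that avoid any day or shift repeat gives 3 completions.

3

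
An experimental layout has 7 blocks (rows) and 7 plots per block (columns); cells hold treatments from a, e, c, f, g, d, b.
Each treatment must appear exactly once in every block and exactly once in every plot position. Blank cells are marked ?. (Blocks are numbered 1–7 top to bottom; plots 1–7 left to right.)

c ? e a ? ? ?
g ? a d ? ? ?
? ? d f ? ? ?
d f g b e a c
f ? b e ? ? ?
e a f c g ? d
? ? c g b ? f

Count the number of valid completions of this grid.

Block 1, plot 2: eliminating its block and plot leaves {g, d, b}.
Block 1, plot 5: eliminating its block and plot leaves {f, d}.
Block 1, plot 6: eliminating its block and plot leaves {f, g, d, b}.
Block 1, plot 7: eliminating its block and plot leaves {g, b}.
Block 2, plot 2: eliminating its block and plot leaves {e, c, b}.
Block 2, plot 5: eliminating its block and plot leaves {c, f}.
Block 2, plot 6: eliminating its block and plot leaves {e, c, f, b}.
Block 2, plot 7: eliminating its block and plot leaves {e, b}.
Block 3, plot 1: eliminating its block and plot leaves {a, b}.
Block 3, plot 2: eliminating its block and plot leaves {e, c, g, b}.
Block 3, plot 5: eliminating its block and plot leaves {a, c}.
Block 3, plot 6: eliminating its block and plot leaves {e, c, g, b}.
Block 3, plot 7: eliminating its block and plot leaves {a, e, g, b}.
Block 5, plot 2: eliminating its block and plot leaves {c, g, d}.
Block 5, plot 5: eliminating its block and plot leaves {a, c, d}.
Block 5, plot 6: eliminating its block and plot leaves {c, g, d}.
Block 5, plot 7: eliminating its block and plot leaves {a, g}.
Block 6, plot 6: eliminating its block and plot leaves {b}.
Block 7, plot 1: eliminating its block and plot leaves {a}.
Block 7, plot 2: eliminating its block and plot leaves {e, d}.
Block 7, plot 6: eliminating its block and plot leaves {e, d}.
Enumerating the assignments across these blanks that avoid any block or plot repeat gives 8 completions.

8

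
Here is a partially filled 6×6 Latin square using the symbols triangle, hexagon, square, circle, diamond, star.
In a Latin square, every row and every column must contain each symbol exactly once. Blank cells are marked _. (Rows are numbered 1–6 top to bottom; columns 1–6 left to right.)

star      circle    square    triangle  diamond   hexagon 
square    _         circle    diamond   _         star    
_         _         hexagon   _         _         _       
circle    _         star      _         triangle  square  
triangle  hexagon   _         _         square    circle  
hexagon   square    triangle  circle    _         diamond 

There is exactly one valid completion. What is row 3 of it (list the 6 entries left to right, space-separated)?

diamond star hexagon square circle triangle

Row 3, column 1: row 3 has {hexagon} and column 1 has {triangle, hexagon, square, circle, star}, leaving only diamond.
Row 3, column 6: row 3 has {hexagon, diamond} and column 6 has {hexagon, square, circle, diamond, star}, leaving only triangle.
Row 3, column 2: row 3 has {triangle, hexagon, diamond} and column 2 has {hexagon, square, circle}, leaving only star.
Row 3, column 4: row 3 has {triangle, hexagon, diamond, star} and column 4 has {triangle, circle, diamond}, leaving only square.
Row 3, column 5: row 3 has {triangle, hexagon, square, diamond, star} and column 5 has {triangle, square, diamond}, leaving only circle.
So row 3 reads: diamond star hexagon square circle triangle.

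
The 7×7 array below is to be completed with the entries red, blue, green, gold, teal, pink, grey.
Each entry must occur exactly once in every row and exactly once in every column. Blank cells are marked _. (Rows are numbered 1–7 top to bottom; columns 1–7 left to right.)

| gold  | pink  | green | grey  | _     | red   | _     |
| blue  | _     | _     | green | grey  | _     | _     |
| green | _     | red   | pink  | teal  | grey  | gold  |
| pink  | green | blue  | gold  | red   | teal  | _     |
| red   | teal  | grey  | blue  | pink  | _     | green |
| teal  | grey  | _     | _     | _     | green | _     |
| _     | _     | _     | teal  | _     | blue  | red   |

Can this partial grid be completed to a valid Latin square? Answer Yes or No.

No

Row 1, column 5: row 1 has {red, green, gold, pink, grey} and column 5 has {red, teal, pink, grey}, so it must be blue.
Row 1, column 7: row 1 has {red, blue, green, gold, pink, grey} and column 7 has {red, green, gold}, so it must be teal.
Row 2, column 7: row 2 has {blue, green, grey} and column 7 has {red, green, gold, teal}, so it must be pink.
Row 2, column 6: row 2 has {blue, green, pink, grey} and column 6 has {red, blue, green, teal, grey}, so it must be gold.
Now row 5, column 6: row 5 together with column 6 already contain {red, blue, green, gold, teal, pink, grey} — every symbol — so nothing can go there. The grid has no valid completion.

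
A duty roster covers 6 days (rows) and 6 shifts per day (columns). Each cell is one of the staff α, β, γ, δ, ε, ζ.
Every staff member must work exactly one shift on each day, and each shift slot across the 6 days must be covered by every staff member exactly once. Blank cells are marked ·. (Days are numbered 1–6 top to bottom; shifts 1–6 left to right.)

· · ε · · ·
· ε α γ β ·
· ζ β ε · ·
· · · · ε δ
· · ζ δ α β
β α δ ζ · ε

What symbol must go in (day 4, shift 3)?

Day 4 already has {δ, ε} and shift 3 already has {α, β, δ, ε, ζ}, so day 4, shift 3 must be γ.

γ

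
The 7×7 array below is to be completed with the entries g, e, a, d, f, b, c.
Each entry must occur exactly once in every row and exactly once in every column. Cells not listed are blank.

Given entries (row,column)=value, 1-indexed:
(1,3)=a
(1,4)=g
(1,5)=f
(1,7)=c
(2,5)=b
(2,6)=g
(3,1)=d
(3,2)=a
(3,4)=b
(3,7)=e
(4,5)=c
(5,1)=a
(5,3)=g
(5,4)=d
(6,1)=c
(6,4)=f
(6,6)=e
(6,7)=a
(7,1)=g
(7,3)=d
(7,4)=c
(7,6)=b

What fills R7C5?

a

Row 1, column 6: row 1 has {g, a, f, c} and column 6 has {g, e, b}, leaving only d.
Row 3, column 5: row 3 has {e, a, d, b} and column 5 has {f, b, c}, leaving only g.
Row 5, column 5: row 5 has {g, a, d} and column 5 has {g, f, b, c}, leaving only e.
Row 7 already has {g, d, b, c} and column 5 already has {g, e, f, b, c}, so row 7, column 5 must be a.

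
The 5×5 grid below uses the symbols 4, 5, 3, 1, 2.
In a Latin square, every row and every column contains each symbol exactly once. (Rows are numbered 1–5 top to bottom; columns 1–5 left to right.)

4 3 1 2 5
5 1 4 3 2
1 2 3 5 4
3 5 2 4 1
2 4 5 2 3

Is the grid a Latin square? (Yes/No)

Row 5 contains 2 twice (at columns 1 and 4), so it is not a permutation.

No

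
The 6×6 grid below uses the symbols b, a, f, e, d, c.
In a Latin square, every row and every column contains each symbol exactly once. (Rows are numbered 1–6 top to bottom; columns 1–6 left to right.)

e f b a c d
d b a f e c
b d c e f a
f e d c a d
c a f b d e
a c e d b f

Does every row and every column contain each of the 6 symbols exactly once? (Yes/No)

No

Column 6 contains d twice (at rows 1 and 4), so it is not a permutation.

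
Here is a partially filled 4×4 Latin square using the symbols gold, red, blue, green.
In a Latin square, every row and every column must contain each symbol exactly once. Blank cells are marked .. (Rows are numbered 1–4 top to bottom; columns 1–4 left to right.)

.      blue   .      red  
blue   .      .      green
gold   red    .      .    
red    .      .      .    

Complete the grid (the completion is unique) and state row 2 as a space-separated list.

Row 2, column 2: row 2 has {blue, green} and column 2 has {red, blue}, leaving only gold.
Row 2, column 3: row 2 has {gold, blue, green} and column 3 has {}, leaving only red.
So row 2 reads: blue gold red green.

blue gold red green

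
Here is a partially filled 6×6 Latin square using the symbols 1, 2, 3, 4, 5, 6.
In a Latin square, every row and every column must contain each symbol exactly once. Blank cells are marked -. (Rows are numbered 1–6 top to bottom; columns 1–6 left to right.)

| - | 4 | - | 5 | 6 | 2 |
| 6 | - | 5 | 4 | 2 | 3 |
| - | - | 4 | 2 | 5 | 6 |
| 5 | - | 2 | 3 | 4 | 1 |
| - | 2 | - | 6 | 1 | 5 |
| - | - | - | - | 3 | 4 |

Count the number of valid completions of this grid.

Row 1, column 1: eliminating its row and column leaves {1, 3}.
Row 1, column 3: eliminating its row and column leaves {1, 3}.
Row 2, column 2: eliminating its row and column leaves {1}.
Row 3, column 1: eliminating its row and column leaves {1, 3}.
Row 3, column 2: eliminating its row and column leaves {1, 3}.
Row 4, column 2: eliminating its row and column leaves {6}.
Row 5, column 1: eliminating its row and column leaves {3, 4}.
Row 5, column 3: eliminating its row and column leaves {3}.
Row 6, column 1: eliminating its row and column leaves {1, 2}.
Row 6, column 2: eliminating its row and column leaves {1, 5, 6}.
Row 6, column 3: eliminating its row and column leaves {1, 6}.
Row 6, column 4: eliminating its row and column leaves {1}.
Only one assignment across all blanks avoids any row or column repeat, giving 1 completion.

1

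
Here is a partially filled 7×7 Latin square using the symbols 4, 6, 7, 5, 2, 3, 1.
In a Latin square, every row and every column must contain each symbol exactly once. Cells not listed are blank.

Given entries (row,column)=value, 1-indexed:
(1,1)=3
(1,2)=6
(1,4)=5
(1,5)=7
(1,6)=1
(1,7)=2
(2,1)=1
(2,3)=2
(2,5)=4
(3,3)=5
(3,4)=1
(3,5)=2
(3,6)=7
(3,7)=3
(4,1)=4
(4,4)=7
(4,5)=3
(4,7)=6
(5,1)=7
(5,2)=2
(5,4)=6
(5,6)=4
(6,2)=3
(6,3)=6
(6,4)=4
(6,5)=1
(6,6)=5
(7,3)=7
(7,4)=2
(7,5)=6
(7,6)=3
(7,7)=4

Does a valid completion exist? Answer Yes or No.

Yes

No row or column among the givens repeats a symbol, and propagating forced cells runs into no contradiction.
One valid completion exists (for instance, 3 6 4 5 7 1 2 / 1 7 2 3 4 6 5 / 6 4 5 1 2 7 3 / 4 5 1 7 3 2 6 / 7 2 3 6 5 4 1 / 2 3 6 4 1 5 7 / 5 1 7 2 6 3 4).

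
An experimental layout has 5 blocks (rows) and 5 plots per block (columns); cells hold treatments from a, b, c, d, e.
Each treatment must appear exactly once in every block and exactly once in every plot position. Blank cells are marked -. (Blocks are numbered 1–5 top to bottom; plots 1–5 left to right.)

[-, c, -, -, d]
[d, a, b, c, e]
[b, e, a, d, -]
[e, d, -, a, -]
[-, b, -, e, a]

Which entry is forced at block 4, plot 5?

Block 1, plot 1: block 1 has {c, d} and plot 1 has {b, d, e}, leaving only a.
Block 1, plot 3: block 1 has {a, c, d} and plot 3 has {a, b}, leaving only e.
Block 1, plot 4: block 1 has {a, c, d, e} and plot 4 has {a, c, d, e}, leaving only b.
Block 3, plot 5: block 3 has {a, b, d, e} and plot 5 has {a, d, e}, leaving only c.
Block 4 already has {a, d, e} and plot 5 already has {a, c, d, e}, so block 4, plot 5 must be b.

b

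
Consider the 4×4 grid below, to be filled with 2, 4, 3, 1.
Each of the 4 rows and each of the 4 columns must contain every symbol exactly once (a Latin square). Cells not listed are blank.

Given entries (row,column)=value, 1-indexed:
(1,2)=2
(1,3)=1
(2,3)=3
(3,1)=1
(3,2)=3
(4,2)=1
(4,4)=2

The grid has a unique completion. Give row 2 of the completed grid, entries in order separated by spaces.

2 4 3 1

Row 2, column 2: row 2 has {3} and column 2 has {2, 3, 1}, leaving only 4.
Row 2, column 1: row 2 has {4, 3} and column 1 has {1}, leaving only 2.
Row 2, column 4: row 2 has {2, 4, 3} and column 4 has {2}, leaving only 1.
So row 2 reads: 2 4 3 1.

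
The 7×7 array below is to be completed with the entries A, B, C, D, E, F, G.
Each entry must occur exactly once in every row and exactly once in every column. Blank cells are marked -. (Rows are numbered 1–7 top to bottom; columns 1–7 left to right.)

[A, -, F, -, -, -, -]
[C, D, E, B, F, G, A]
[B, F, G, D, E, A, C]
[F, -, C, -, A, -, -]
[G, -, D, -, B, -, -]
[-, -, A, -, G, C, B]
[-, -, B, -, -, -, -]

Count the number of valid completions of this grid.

Row 1, column 2: eliminating its row and column leaves {B, C, E, G}.
Row 1, column 4: eliminating its row and column leaves {C, E, G}.
Row 1, column 5: eliminating its row and column leaves {C, D}.
Row 1, column 6: eliminating its row and column leaves {B, D, E}.
Row 1, column 7: eliminating its row and column leaves {D, E, G}.
Row 4, column 2: eliminating its row and column leaves {B, E, G}.
Row 4, column 4: eliminating its row and column leaves {E, G}.
Row 4, column 6: eliminating its row and column leaves {B, D, E}.
Row 4, column 7: eliminating its row and column leaves {D, E, G}.
Row 5, column 2: eliminating its row and column leaves {A, C, E}.
Row 5, column 4: eliminating its row and column leaves {A, C, E, F}.
Row 5, column 6: eliminating its row and column leaves {E, F}.
Row 5, column 7: eliminating its row and column leaves {E, F}.
Row 6, column 1: eliminating its row and column leaves {D, E}.
Row 6, column 2: eliminating its row and column leaves {E}.
Row 6, column 4: eliminating its row and column leaves {E, F}.
Row 7, column 1: eliminating its row and column leaves {D, E}.
Row 7, column 2: eliminating its row and column leaves {A, C, E, G}.
Row 7, column 4: eliminating its row and column leaves {A, C, E, F, G}.
Row 7, column 5: eliminating its row and column leaves {C, D}.
Row 7, column 6: eliminating its row and column leaves {D, E, F}.
Row 7, column 7: eliminating its row and column leaves {D, E, F, G}.
Enumerating the assignments across these blanks that avoid any row or column repeat gives 9 completions.

9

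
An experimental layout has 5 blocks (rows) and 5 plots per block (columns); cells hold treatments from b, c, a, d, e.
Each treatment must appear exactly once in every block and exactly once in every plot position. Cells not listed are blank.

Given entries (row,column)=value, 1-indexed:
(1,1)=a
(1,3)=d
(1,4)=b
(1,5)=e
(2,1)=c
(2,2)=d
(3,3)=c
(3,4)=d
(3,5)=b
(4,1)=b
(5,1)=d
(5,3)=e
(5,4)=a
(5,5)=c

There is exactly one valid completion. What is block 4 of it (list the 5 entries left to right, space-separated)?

Block 4, plot 3: block 4 has {b} and plot 3 has {c, d, e}, leaving only a.
Block 4, plot 5: block 4 has {b, a} and plot 5 has {b, c, e}, leaving only d.
Block 1, plot 2: block 1 has {b, a, d, e} and plot 2 has {d}, leaving only c.
Block 4, plot 2: block 4 has {b, a, d} and plot 2 has {c, d}, leaving only e.
Block 4, plot 4: block 4 has {b, a, d, e} and plot 4 has {b, a, d}, leaving only c.
So block 4 reads: b e a c d.

b e a c d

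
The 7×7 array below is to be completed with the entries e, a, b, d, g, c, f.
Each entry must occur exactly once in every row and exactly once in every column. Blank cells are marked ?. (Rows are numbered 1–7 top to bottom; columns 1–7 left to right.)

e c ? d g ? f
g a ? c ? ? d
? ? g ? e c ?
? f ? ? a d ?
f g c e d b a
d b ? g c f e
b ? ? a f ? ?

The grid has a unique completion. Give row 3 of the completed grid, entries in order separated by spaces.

a d g f e c b

Row 3, column 1: row 3 has {e, g, c} and column 1 has {e, b, d, g, f}, leaving only a.
Row 3, column 2: row 3 has {e, a, g, c} and column 2 has {a, b, g, c, f}, leaving only d.
Row 3, column 7: row 3 has {e, a, d, g, c} and column 7 has {e, a, d, f}, leaving only b.
Row 3, column 4: row 3 has {e, a, b, d, g, c} and column 4 has {e, a, d, g, c}, leaving only f.
So row 3 reads: a d g f e c b.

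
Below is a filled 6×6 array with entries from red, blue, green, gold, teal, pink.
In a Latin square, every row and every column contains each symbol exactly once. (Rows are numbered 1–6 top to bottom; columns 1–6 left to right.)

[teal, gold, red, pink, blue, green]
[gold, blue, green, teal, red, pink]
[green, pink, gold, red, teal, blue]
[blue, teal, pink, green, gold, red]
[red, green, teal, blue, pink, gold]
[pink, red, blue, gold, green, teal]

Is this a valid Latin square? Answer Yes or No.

Yes

Each row is a permutation of the 6 symbols, and so is each column.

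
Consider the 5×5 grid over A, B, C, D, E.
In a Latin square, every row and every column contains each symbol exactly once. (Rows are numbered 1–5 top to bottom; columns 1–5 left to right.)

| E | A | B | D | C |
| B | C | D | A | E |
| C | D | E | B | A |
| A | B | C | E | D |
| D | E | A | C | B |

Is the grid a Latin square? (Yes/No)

Yes

Each row is a permutation of the 5 symbols, and so is each column.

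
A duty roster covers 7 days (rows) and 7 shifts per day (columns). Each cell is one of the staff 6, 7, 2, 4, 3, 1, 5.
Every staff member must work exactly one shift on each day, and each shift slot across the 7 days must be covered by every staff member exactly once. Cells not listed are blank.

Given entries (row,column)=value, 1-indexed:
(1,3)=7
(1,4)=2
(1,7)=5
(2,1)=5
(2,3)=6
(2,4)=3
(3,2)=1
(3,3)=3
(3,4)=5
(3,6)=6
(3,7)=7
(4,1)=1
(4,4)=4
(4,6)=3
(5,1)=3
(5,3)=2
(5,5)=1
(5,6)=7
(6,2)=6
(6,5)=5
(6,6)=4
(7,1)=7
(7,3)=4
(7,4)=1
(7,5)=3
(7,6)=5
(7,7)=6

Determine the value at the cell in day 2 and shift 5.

Day 1, shift 6: day 1 has {7, 2, 5} and shift 6 has {6, 7, 4, 3, 5}, leaving only 1.
Day 2, shift 6: day 2 has {6, 3, 5} and shift 6 has {6, 7, 4, 3, 1, 5}, leaving only 2.
Day 4, shift 3: day 4 has {4, 3, 1} and shift 3 has {6, 7, 2, 4, 3}, leaving only 5.
Day 4, shift 7: day 4 has {4, 3, 1, 5} and shift 7 has {6, 7, 5}, leaving only 2.
Day 4, shift 2: day 4 has {2, 4, 3, 1, 5} and shift 2 has {6, 1}, leaving only 7.
Day 2, shift 2: day 2 has {6, 2, 3, 5} and shift 2 has {6, 7, 1}, leaving only 4.
Day 2 already has {6, 2, 4, 3, 5} and shift 5 already has {3, 1, 5}, so day 2, shift 5 must be 7.

7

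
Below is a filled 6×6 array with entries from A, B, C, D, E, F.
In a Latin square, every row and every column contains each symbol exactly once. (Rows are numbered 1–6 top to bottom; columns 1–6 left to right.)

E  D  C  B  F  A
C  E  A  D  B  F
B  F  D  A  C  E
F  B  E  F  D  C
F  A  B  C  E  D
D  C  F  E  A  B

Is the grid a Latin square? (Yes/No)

Column 1 contains F twice (at rows 4 and 5), so it is not a permutation.

No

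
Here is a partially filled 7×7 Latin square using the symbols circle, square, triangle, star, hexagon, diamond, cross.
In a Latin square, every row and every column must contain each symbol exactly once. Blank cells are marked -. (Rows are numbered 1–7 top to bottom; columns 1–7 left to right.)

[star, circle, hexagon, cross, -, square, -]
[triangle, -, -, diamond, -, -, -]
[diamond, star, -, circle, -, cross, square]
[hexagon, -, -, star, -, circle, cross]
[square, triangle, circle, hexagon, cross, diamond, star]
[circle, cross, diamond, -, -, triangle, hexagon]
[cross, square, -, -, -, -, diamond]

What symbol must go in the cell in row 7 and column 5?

Row 1, column 7: row 1 has {circle, square, star, hexagon, cross} and column 7 has {square, star, hexagon, diamond, cross}, leaving only triangle.
Row 1, column 5: row 1 has {circle, square, triangle, star, hexagon, cross} and column 5 has {cross}, leaving only diamond.
Row 2, column 2: row 2 has {triangle, diamond} and column 2 has {circle, square, triangle, star, cross}, leaving only hexagon.
Row 2, column 6: row 2 has {triangle, hexagon, diamond} and column 6 has {circle, square, triangle, diamond, cross}, leaving only star.
Row 2, column 7: row 2 has {triangle, star, hexagon, diamond} and column 7 has {square, triangle, star, hexagon, diamond, cross}, leaving only circle.
Row 2, column 5: row 2 has {circle, triangle, star, hexagon, diamond} and column 5 has {diamond, cross}, leaving only square.
Row 2, column 3: row 2 has {circle, square, triangle, star, hexagon, diamond} and column 3 has {circle, hexagon, diamond}, leaving only cross.
Row 3, column 3: row 3 has {circle, square, star, diamond, cross} and column 3 has {circle, hexagon, diamond, cross}, leaving only triangle.
Row 3, column 5: row 3 has {circle, square, triangle, star, diamond, cross} and column 5 has {square, diamond, cross}, leaving only hexagon.
Row 4, column 2: row 4 has {circle, star, hexagon, cross} and column 2 has {circle, square, triangle, star, hexagon, cross}, leaving only diamond.
Row 4, column 3: row 4 has {circle, star, hexagon, diamond, cross} and column 3 has {circle, triangle, hexagon, diamond, cross}, leaving only square.
Row 4, column 5: row 4 has {circle, square, star, hexagon, diamond, cross} and column 5 has {square, hexagon, diamond, cross}, leaving only triangle.
Row 6, column 4: row 6 has {circle, triangle, hexagon, diamond, cross} and column 4 has {circle, star, hexagon, diamond, cross}, leaving only square.
Row 6, column 5: row 6 has {circle, square, triangle, hexagon, diamond, cross} and column 5 has {square, triangle, hexagon, diamond, cross}, leaving only star.
Row 7 already has {square, diamond, cross} and column 5 already has {square, triangle, star, hexagon, diamond, cross}, so row 7, column 5 must be circle.

circle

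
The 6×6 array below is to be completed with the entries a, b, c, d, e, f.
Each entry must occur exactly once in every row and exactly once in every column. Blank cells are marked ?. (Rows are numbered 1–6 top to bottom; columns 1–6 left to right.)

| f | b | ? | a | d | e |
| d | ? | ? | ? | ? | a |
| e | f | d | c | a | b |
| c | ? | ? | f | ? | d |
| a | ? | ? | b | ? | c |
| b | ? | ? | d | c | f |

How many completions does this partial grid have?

Row 1, column 3: eliminating its row and column leaves {c}.
Row 2, column 2: eliminating its row and column leaves {c, e}.
Row 2, column 3: eliminating its row and column leaves {b, c, e, f}.
Row 2, column 4: eliminating its row and column leaves {e}.
Row 2, column 5: eliminating its row and column leaves {b, e, f}.
Row 4, column 2: eliminating its row and column leaves {a, e}.
Row 4, column 3: eliminating its row and column leaves {a, b, e}.
Row 4, column 5: eliminating its row and column leaves {b, e}.
Row 5, column 2: eliminating its row and column leaves {d, e}.
Row 5, column 3: eliminating its row and column leaves {e, f}.
Row 5, column 5: eliminating its row and column leaves {e, f}.
Row 6, column 2: eliminating its row and column leaves {a, e}.
Row 6, column 3: eliminating its row and column leaves {a, e}.
Enumerating the assignments across these blanks that avoid any row or column repeat gives 3 completions.

3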